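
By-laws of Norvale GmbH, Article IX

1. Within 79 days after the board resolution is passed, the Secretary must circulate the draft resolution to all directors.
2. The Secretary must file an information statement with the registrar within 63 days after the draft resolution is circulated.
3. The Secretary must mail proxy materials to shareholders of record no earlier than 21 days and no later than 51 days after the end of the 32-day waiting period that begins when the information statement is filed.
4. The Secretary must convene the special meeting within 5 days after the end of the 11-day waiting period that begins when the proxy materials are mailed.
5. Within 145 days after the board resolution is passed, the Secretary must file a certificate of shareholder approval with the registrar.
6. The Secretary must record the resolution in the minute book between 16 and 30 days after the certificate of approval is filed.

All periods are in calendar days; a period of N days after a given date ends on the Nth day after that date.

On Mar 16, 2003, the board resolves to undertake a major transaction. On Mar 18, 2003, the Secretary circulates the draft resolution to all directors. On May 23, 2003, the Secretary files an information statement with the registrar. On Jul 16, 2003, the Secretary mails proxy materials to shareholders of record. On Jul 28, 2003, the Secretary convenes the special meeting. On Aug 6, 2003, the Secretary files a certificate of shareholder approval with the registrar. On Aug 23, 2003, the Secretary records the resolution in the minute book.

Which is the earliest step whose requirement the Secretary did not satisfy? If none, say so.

Step 1: 79 days after Mar 16, 2003 (when the board resolution is passed) is Jun 3, 2003; done Mar 18, 2003 — timely.
Step 2: 63 days after Mar 18, 2003 (when the draft resolution is circulated) is May 20, 2003; May 23, 2003 misses that deadline by 3 days.
The analysis stops there.

Step 2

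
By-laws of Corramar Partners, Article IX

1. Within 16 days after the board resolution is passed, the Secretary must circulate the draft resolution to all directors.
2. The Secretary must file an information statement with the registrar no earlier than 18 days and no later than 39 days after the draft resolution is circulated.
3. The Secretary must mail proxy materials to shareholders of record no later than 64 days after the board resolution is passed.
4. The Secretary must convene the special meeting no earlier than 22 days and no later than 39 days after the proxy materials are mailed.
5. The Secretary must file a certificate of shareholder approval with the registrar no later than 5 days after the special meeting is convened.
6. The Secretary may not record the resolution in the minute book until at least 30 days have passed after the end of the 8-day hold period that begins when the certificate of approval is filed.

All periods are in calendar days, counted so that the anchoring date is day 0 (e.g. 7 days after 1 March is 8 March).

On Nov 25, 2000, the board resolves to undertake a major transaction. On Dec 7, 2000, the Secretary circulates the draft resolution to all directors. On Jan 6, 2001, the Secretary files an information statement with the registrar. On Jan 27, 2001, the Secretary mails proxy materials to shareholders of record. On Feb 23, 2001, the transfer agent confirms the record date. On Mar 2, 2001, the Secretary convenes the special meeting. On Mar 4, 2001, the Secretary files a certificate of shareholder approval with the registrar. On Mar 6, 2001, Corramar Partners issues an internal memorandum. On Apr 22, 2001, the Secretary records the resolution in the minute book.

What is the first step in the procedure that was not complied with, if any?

Step 1: 16 days after Nov 25, 2000 (when the board resolution is passed) is Dec 11, 2000; completed Dec 7, 2000, before the deadline.
Step 2: the window is 18–39 days after Dec 7, 2000 (when the draft resolution is circulated), so Dec 25, 2000 through Jan 15, 2001; done Jan 6, 2001 — within the window.
Step 3: 64 days after Nov 25, 2000 (when the board resolution is passed) is Jan 28, 2001; done Jan 27, 2001 — timely.
Step 4: the window is 22–39 days after Jan 27, 2001 (when the proxy materials are mailed), so Feb 18, 2001 through Mar 7, 2001; Mar 2, 2001 falls inside that range.
Step 5: 5 days after Mar 2, 2001 (when the special meeting is convened) is Mar 7, 2001; done Mar 4, 2001 — timely.
Step 6: the earliest permitted date is 30 days after Mar 12, 2001 (end of the 8-day hold period, which began when the certificate of approval is filed on Mar 4, 2001), i.e. Apr 11, 2001; done Apr 22, 2001 — permitted.

None — every step was satisfied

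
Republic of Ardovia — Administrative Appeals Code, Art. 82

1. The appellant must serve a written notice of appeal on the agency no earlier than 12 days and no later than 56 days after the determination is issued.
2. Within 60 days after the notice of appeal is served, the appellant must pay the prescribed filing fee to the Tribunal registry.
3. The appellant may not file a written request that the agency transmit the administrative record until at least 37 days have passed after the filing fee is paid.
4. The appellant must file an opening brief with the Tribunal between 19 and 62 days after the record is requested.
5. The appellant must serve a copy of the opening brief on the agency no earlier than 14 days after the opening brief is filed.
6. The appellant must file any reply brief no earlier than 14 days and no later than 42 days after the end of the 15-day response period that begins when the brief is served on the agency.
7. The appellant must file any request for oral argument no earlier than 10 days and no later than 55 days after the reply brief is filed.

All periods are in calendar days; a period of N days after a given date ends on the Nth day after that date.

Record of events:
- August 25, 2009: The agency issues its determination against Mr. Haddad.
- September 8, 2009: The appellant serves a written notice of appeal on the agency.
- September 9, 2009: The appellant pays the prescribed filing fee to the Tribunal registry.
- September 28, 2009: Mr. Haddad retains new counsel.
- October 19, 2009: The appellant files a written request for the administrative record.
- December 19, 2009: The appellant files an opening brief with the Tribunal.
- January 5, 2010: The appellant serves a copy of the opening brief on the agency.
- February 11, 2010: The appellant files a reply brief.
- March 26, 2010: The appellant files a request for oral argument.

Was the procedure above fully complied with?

Yes

Step 1: the window is 12–56 days after August 25, 2009 (when the determination is issued), so September 6, 2009 through October 20, 2009; done September 8, 2009 — within the window.
Step 2: 60 days after September 8, 2009 (when the notice of appeal is served) is November 7, 2009; done September 9, 2009 — timely.
Step 3: the earliest permitted date is 37 days after September 9, 2009 (when the filing fee is paid), i.e. October 16, 2009; October 19, 2009 is on or after that date.
Step 4: the window is 19–62 days after October 19, 2009 (when the record is requested), so November 7, 2009 through December 20, 2009; done December 19, 2009 — within the window.
Step 5: the earliest permitted date is 14 days after December 19, 2009 (when the opening brief is filed), i.e. January 2, 2010; January 5, 2010 is on or after that date.
Step 6: the window is 14–42 days after January 20, 2010 (end of the 15-day response period, which began when the brief is served on the agency on January 5, 2010), so February 3, 2010 through March 3, 2010; done February 11, 2010 — within the window.
Step 7: the window is 10–55 days after February 11, 2010 (when the reply brief is filed), so February 21, 2010 through April 7, 2010; done March 26, 2010 — within the window.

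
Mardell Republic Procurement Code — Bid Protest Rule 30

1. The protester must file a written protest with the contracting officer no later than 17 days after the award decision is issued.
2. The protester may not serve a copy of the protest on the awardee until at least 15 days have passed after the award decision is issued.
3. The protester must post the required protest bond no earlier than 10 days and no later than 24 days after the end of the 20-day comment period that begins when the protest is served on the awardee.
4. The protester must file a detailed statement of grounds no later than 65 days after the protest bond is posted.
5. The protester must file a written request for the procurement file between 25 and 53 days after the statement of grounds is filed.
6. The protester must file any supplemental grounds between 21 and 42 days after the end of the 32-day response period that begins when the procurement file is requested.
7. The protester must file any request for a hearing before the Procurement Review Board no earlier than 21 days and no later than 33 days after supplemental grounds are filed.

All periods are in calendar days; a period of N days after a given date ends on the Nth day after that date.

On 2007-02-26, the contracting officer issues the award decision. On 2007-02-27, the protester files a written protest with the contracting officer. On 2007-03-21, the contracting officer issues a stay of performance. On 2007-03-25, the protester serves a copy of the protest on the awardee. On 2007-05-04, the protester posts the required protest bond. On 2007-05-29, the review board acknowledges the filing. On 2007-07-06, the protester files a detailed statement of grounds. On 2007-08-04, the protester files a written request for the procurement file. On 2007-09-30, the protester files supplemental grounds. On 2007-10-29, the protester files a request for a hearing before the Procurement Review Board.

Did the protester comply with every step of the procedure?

Yes

Step 1 — counting 17 days from 2007-02-26 (when the award decision is issued) gives a deadline of 2007-03-15; 2007-02-27 is within that limit.
Step 2 — must wait 15 days from 2007-02-26 (when the award decision is issued), so not before 2007-03-13; done 2007-03-25 — permitted.
Step 3 — 10 and 24 days from 2007-04-14 (end of the 20-day comment period, which began when the protest is served on the awardee on 2007-03-25) are 2007-04-24 and 2007-05-08 respectively; done 2007-05-04, which is between those dates.
Step 4 — counting 65 days from 2007-05-04 (when the protest bond is posted) gives a deadline of 2007-07-08; completed 2007-07-06, before the deadline.
Step 5 — 25 and 53 days from 2007-07-06 (when the statement of grounds is filed) are 2007-07-31 and 2007-08-28 respectively; 2007-08-04 falls inside that range.
Step 6 — 21 and 42 days from 2007-09-05 (end of the 32-day response period, which began when the procurement file is requested on 2007-08-04) are 2007-09-26 and 2007-10-17 respectively; 2007-09-30 falls inside that range.
Step 7 — 21 and 33 days from 2007-09-30 (when supplemental grounds are filed) are 2007-10-21 and 2007-11-02 respectively; done 2007-10-29 — within the window.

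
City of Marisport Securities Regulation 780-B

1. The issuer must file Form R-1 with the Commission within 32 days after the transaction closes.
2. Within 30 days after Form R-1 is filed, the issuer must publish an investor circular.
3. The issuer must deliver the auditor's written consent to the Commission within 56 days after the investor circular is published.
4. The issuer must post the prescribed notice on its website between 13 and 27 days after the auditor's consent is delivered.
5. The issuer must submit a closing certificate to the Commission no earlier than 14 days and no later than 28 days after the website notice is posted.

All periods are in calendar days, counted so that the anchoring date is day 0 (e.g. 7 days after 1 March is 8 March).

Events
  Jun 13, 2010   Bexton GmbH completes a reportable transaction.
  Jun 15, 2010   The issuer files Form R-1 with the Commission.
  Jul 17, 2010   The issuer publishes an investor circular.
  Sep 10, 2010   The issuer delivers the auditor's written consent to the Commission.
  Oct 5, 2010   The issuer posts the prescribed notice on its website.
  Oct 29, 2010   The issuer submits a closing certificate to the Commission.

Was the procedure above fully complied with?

Step 1 — counting 32 days from Jun 13, 2010 (when the transaction closes) gives a deadline of Jul 15, 2010; Jun 15, 2010 is within that limit.
Step 2 — counting 30 days from Jun 15, 2010 (when Form R-1 is filed) gives a deadline of Jul 15, 2010; Jul 17, 2010 misses that deadline by 2 days.
That is the first point of non-compliance.

No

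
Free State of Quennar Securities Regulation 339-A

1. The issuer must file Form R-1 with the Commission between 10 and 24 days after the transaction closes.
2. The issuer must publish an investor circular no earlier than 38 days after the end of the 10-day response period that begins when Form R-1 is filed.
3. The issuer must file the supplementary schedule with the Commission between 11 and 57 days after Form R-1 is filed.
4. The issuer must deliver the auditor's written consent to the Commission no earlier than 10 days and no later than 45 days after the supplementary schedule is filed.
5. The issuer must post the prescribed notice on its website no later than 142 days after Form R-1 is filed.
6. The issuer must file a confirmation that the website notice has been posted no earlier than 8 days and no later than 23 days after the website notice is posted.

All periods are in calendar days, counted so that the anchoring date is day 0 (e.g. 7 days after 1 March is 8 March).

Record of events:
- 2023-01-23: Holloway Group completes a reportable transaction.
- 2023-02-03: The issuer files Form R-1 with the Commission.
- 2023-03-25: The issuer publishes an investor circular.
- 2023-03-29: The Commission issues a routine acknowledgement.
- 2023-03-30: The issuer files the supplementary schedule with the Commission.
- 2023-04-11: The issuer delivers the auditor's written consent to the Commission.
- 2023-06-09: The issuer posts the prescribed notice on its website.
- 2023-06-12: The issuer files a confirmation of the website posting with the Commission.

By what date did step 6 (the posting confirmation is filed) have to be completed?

2023-07-02

Step 6 runs from 2023-06-09, when the website notice is posted. The window is 8–23 days after 2023-06-09; it closes on 2023-07-02.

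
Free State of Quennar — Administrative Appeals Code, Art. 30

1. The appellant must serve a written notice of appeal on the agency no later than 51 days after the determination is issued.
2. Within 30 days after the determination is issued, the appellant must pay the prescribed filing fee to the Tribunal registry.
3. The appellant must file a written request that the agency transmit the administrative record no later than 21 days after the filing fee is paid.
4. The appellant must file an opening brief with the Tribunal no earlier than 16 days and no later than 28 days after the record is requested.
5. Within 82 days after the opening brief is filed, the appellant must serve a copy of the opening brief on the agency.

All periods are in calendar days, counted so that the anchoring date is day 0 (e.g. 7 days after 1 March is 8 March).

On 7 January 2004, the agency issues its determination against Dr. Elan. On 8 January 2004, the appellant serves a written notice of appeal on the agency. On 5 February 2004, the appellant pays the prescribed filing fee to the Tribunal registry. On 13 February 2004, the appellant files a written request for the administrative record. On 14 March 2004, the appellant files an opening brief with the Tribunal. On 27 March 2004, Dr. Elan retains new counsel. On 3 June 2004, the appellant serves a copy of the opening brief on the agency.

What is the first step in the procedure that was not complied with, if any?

Step 4

Step 1: 51 days after 7 January 2004 (when the determination is issued) is 27 February 2004; done 8 January 2004 — timely.
Step 2: 30 days after 7 January 2004 (when the determination is issued) is 6 February 2004; done 5 February 2004 — timely.
Step 3: 21 days after 5 February 2004 (when the filing fee is paid) is 26 February 2004; done 13 February 2004 — timely.
Step 4: the window is 16–28 days after 13 February 2004 (when the record is requested), so 29 February 2004 through 12 March 2004; done 14 March 2004 — 2 days after the window closed.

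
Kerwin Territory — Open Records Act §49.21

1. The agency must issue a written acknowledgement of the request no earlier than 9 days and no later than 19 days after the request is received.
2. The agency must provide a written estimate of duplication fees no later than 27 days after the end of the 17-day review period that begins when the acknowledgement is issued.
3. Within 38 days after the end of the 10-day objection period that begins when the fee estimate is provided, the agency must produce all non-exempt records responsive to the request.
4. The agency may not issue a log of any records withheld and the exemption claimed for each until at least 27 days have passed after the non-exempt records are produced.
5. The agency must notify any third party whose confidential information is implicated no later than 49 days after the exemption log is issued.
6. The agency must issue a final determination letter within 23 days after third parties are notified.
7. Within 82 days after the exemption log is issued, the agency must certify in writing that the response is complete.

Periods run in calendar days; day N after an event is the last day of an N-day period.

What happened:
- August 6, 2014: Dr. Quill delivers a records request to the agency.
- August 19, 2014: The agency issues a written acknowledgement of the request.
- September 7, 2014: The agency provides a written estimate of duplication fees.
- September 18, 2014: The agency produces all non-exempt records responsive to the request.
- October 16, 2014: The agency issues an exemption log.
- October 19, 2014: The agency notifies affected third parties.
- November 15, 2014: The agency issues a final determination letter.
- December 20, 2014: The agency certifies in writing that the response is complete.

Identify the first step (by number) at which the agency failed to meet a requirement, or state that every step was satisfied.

Step 1 — 9 and 19 days from August 6, 2014 (when the request is received) are August 15, 2014 and August 25, 2014 respectively; August 19, 2014 falls inside that range.
Step 2 — counting 27 days from September 5, 2014 (end of the 17-day review period, which began when the acknowledgement is issued on August 19, 2014) gives a deadline of October 2, 2014; September 7, 2014 is within that limit.
Step 3 — counting 38 days from September 17, 2014 (end of the 10-day objection period, which began when the fee estimate is provided on September 7, 2014) gives a deadline of October 25, 2014; September 18, 2014 is within that limit.
Step 4 — must wait 27 days from September 18, 2014 (when the non-exempt records are produced), so not before October 15, 2014; done October 16, 2014, after the minimum wait.
Step 5 — counting 49 days from October 16, 2014 (when the exemption log is issued) gives a deadline of December 4, 2014; completed October 19, 2014, before the deadline.
Step 6 — counting 23 days from October 19, 2014 (when third parties are notified) gives a deadline of November 11, 2014; not done until November 15, 2014, 4 days after the deadline.
Later steps need not be reached.

Step 6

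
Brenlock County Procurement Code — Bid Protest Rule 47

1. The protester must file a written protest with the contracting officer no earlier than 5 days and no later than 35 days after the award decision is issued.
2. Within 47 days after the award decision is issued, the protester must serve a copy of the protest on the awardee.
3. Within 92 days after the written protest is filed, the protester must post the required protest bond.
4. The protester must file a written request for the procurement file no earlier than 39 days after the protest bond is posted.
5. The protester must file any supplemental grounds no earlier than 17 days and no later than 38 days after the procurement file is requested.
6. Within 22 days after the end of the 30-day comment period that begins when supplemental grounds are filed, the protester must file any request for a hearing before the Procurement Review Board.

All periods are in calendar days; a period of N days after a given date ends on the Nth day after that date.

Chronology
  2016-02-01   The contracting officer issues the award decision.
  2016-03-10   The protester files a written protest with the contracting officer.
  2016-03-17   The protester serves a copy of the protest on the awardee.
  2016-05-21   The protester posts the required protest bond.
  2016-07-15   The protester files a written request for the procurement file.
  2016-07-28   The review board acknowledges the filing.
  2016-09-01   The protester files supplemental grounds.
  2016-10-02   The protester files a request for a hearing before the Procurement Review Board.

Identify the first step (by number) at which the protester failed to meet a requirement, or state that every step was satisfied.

Step 1

Step 1: the window is 5–35 days after 2016-02-01 (when the award decision is issued), so 2016-02-06 through 2016-03-07; 2016-03-10 is 3 days past the end of the window.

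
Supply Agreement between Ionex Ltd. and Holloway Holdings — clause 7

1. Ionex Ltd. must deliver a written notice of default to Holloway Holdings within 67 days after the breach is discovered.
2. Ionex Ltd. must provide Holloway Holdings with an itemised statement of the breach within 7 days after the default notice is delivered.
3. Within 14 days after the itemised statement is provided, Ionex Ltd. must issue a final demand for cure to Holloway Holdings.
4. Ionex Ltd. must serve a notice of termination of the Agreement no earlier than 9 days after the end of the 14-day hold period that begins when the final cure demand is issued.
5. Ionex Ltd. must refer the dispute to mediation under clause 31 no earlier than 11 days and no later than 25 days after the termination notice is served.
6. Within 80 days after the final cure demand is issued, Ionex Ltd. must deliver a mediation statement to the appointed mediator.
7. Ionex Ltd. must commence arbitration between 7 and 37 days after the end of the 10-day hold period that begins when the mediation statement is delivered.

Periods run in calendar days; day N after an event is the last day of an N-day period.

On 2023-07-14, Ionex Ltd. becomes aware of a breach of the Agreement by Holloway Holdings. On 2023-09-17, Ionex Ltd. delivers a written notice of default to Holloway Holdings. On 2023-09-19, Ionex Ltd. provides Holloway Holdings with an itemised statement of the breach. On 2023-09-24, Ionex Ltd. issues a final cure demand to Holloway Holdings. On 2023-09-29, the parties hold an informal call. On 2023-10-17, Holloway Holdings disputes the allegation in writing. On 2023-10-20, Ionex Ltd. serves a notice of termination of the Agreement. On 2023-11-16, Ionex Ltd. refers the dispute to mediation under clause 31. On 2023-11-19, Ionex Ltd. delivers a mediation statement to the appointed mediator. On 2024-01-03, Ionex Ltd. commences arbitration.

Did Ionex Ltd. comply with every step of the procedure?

Step 1 — counting 67 days from 2023-07-14 (when the breach is discovered) gives a deadline of 2023-09-19; done 2023-09-17 — timely.
Step 2 — counting 7 days from 2023-09-17 (when the default notice is delivered) gives a deadline of 2023-09-24; 2023-09-19 is within that limit.
Step 3 — counting 14 days from 2023-09-19 (when the itemised statement is provided) gives a deadline of 2023-10-03; done 2023-09-24 — timely.
Step 4 — must wait 9 days from 2023-10-08 (end of the 14-day hold period, which began when the final cure demand is issued on 2023-09-24), so not before 2023-10-17; done 2023-10-20 — permitted.
Step 5 — 11 and 25 days from 2023-10-20 (when the termination notice is served) are 2023-10-31 and 2023-11-14 respectively; done 2023-11-16 — 2 days after the window closed.
The analysis stops there.

No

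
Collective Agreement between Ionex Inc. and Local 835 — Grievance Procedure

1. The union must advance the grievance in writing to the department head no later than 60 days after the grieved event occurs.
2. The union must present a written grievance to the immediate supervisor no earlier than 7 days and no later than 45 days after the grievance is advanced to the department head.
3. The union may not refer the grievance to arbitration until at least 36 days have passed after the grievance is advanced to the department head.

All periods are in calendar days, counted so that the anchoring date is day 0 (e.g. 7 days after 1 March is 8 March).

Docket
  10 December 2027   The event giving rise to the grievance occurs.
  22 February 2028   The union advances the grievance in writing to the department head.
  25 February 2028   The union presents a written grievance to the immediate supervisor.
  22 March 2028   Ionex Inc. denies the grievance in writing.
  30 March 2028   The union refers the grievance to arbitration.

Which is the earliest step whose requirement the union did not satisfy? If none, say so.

Step 1

Step 1 — counting 60 days from 10 December 2027 (when the grieved event occurs) gives a deadline of 8 February 2028; not done until 22 February 2028, 14 days after the deadline.
The procedure was therefore not followed at step 1.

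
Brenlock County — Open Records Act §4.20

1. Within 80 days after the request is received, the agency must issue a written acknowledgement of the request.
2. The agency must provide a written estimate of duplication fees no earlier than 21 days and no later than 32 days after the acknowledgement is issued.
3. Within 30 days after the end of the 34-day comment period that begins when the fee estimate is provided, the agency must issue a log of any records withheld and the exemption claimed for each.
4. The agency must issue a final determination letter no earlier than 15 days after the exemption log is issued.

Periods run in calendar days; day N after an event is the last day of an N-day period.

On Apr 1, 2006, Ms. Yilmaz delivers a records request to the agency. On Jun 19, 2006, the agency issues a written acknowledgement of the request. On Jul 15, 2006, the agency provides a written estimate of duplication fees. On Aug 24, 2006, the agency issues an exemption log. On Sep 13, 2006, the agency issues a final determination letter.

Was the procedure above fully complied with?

(1) due by Apr 1, 2006 + 80 days = Jun 20, 2006; done Jun 19, 2006 — timely.
(2) the permitted window runs from Jun 19, 2006 + 21 = Jul 10, 2006 to Jun 19, 2006 + 32 = Jul 21, 2006; done Jul 15, 2006 — within the window.
(3) due by Aug 18, 2006 + 30 days = Sep 17, 2006; Aug 24, 2006 is within that limit.
(4) permitted from Aug 24, 2006 + 15 days = Sep 8, 2006 onward; done Sep 13, 2006 — permitted.

Yes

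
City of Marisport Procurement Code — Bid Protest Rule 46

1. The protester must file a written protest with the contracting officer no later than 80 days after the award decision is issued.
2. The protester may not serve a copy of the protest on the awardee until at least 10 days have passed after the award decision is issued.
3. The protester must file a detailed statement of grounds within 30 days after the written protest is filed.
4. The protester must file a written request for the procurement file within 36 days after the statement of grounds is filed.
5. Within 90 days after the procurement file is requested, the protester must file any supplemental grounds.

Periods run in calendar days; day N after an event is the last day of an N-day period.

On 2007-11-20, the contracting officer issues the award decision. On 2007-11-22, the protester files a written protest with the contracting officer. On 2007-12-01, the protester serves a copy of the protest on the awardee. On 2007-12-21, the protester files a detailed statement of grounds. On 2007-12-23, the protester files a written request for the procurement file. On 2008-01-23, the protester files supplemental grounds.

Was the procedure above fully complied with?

Yes

Step 1: 80 days after 2007-11-20 (when the award decision is issued) is 2008-02-08; done 2007-11-22 — timely.
Step 2: the earliest permitted date is 10 days after 2007-11-20 (when the award decision is issued), i.e. 2007-11-30; 2007-12-01 is on or after that date.
Step 3: 30 days after 2007-11-22 (when the written protest is filed) is 2007-12-22; done 2007-12-21 — timely.
Step 4: 36 days after 2007-12-21 (when the statement of grounds is filed) is 2008-01-26; 2007-12-23 is within that limit.
Step 5: 90 days after 2007-12-23 (when the procurement file is requested) is 2008-03-22; completed 2008-01-23, before the deadline.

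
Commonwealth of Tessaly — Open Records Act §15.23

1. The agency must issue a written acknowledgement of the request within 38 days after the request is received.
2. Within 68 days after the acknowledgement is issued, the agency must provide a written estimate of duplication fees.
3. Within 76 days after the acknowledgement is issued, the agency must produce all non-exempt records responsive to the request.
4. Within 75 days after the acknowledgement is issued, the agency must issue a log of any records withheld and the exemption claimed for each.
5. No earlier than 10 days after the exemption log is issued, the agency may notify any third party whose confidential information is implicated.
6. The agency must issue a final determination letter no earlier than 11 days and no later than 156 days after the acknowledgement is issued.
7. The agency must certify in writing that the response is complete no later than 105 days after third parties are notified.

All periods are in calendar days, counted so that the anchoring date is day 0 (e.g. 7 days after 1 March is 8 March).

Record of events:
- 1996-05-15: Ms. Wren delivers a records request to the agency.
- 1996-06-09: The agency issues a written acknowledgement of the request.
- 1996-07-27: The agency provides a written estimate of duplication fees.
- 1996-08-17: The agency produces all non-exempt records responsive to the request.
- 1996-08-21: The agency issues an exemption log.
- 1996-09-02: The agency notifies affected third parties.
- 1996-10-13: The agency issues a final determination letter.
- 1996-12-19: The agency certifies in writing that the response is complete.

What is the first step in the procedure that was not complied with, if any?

Step 7

Step 1 — counting 38 days from 1996-05-15 (when the request is received) gives a deadline of 1996-06-22; completed 1996-06-09, before the deadline.
Step 2 — counting 68 days from 1996-06-09 (when the acknowledgement is issued) gives a deadline of 1996-08-16; 1996-07-27 is within that limit.
Step 3 — counting 76 days from 1996-06-09 (when the acknowledgement is issued) gives a deadline of 1996-08-24; 1996-08-17 is within that limit.
Step 4 — counting 75 days from 1996-06-09 (when the acknowledgement is issued) gives a deadline of 1996-08-23; 1996-08-21 is within that limit.
Step 5 — must wait 10 days from 1996-08-21 (when the exemption log is issued), so not before 1996-08-31; done 1996-09-02 — permitted.
Step 6 — 11 and 156 days from 1996-06-09 (when the acknowledgement is issued) are 1996-06-20 and 1996-11-12 respectively; done 1996-10-13 — within the window.
Step 7 — counting 105 days from 1996-09-02 (when third parties are notified) gives a deadline of 1996-12-16; done 1996-12-19 — 3 days late.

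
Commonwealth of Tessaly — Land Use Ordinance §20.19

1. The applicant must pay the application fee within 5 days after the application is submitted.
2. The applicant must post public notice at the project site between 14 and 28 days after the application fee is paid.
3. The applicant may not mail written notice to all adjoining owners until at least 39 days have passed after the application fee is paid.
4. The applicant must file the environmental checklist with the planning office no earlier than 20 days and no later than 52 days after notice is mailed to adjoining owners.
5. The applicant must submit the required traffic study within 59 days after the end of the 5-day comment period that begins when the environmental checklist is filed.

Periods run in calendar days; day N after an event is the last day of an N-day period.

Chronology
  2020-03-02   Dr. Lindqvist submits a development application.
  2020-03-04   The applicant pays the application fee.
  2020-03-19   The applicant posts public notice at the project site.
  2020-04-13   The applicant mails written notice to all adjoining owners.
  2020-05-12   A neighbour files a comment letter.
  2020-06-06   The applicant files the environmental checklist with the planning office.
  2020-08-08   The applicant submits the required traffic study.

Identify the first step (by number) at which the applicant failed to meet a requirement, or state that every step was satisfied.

Step 1 — counting 5 days from 2020-03-02 (when the application is submitted) gives a deadline of 2020-03-07; done 2020-03-04 — timely.
Step 2 — 14 and 28 days from 2020-03-04 (when the application fee is paid) are 2020-03-18 and 2020-04-01 respectively; 2020-03-19 falls inside that range.
Step 3 — must wait 39 days from 2020-03-04 (when the application fee is paid), so not before 2020-04-12; done 2020-04-13 — permitted.
Step 4 — 20 and 52 days from 2020-04-13 (when notice is mailed to adjoining owners) are 2020-05-03 and 2020-06-04 respectively; 2020-06-06 is 2 days past the end of the window.

Step 4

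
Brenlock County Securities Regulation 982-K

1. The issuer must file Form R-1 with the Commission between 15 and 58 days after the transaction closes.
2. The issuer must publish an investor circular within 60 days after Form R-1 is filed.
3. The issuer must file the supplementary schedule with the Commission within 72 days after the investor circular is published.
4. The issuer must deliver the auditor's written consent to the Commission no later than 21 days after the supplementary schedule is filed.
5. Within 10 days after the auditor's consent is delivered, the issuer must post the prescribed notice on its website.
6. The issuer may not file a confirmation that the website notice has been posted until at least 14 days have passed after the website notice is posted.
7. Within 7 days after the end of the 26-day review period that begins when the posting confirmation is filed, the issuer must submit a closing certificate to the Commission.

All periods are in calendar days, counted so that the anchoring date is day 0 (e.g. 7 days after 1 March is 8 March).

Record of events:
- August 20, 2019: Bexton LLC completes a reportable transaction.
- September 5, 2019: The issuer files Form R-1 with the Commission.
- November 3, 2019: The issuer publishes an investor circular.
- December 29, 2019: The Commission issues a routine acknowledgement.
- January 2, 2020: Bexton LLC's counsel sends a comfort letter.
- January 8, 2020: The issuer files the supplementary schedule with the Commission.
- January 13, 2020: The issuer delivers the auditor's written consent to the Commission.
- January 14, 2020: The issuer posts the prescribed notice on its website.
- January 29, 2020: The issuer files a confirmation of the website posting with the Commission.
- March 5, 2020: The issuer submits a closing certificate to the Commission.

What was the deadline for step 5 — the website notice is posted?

Step 5 runs from January 13, 2020, when the auditor's consent is delivered. 10 days after January 13, 2020 is January 23, 2020.

January 23, 2020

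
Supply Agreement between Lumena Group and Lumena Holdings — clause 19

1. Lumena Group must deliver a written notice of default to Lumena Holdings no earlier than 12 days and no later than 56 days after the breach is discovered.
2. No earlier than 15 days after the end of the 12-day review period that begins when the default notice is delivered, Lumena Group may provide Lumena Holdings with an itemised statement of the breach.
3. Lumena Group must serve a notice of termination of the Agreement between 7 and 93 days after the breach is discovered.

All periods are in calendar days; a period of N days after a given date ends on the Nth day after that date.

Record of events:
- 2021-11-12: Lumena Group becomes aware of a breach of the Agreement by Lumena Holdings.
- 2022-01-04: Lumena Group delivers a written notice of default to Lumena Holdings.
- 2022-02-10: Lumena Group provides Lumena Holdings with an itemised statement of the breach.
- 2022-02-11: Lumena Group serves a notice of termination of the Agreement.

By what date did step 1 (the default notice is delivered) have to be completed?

2022-01-07

Step 1 runs from 2021-11-12, when the breach is discovered. The window is 12–56 days after 2021-11-12; it closes on 2022-01-07.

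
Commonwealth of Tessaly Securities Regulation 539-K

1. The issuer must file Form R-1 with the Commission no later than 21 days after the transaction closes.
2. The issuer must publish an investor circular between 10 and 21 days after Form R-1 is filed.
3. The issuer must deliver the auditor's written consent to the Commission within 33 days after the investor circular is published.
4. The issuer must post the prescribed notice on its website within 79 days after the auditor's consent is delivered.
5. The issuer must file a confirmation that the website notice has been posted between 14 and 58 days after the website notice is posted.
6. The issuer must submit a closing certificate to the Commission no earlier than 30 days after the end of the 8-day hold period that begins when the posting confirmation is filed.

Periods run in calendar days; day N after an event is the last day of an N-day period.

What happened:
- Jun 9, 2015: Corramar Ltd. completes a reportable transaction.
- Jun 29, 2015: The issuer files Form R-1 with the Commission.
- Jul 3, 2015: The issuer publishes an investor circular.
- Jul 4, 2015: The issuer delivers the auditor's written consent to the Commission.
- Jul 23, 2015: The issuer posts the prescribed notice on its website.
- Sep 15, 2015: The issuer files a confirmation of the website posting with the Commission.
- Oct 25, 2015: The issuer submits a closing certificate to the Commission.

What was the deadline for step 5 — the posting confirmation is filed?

Sep 19, 2015

Step 5 runs from Jul 23, 2015, when the website notice is posted. The window is 14–58 days after Jul 23, 2015; it closes on Sep 19, 2015.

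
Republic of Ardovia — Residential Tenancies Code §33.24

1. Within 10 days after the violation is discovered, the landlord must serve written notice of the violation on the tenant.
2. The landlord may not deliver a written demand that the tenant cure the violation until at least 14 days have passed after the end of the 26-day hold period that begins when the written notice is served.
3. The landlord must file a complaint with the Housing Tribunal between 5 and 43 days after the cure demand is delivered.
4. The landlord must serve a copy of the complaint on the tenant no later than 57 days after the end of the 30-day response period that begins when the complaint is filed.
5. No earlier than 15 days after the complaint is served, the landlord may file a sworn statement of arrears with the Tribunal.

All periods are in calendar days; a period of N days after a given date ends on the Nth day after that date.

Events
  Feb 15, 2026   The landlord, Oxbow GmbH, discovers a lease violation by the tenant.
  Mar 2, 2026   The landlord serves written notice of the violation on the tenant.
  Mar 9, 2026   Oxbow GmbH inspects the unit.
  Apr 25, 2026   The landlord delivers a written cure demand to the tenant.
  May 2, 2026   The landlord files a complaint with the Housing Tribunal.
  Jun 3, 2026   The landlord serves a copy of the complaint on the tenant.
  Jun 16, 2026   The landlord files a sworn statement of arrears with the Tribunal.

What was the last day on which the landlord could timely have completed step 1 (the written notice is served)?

Step 1 runs from Feb 15, 2026, when the violation is discovered. 10 days after Feb 15, 2026 is Feb 25, 2026.

Feb 25, 2026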